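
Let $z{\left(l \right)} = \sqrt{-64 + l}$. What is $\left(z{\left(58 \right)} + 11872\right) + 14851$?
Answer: $26723 + i \sqrt{6} \approx 26723.0 + 2.4495 i$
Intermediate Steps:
$\left(z{\left(58 \right)} + 11872\right) + 14851 = \left(\sqrt{-64 + 58} + 11872\right) + 14851 = \left(\sqrt{-6} + 11872\right) + 14851 = \left(i \sqrt{6} + 11872\right) + 14851 = \left(11872 + i \sqrt{6}\right) + 14851 = 26723 + i \sqrt{6}$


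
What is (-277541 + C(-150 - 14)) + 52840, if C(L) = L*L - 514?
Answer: -198319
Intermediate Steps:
C(L) = -514 + L² (C(L) = L² - 514 = -514 + L²)
(-277541 + C(-150 - 14)) + 52840 = (-277541 + (-514 + (-150 - 14)²)) + 52840 = (-277541 + (-514 + (-164)²)) + 52840 = (-277541 + (-514 + 26896)) + 52840 = (-277541 + 26382) + 52840 = -251159 + 52840 = -198319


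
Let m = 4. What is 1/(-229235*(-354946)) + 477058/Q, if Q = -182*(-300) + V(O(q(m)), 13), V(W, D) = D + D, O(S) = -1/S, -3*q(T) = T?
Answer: 19408161660305303/2222350822865030 ≈ 8.7332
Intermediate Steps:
q(T) = -T/3
V(W, D) = 2*D
Q = 54626 (Q = -182*(-300) + 2*13 = 54600 + 26 = 54626)
1/(-229235*(-354946)) + 477058/Q = 1/(-229235*(-354946)) + 477058/54626 = -1/229235*(-1/354946) + 477058*(1/54626) = 1/81366046310 + 238529/27313 = 19408161660305303/2222350822865030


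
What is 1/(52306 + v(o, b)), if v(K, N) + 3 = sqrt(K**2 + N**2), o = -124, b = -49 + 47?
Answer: 52303/2735588429 - 2*sqrt(3845)/2735588429 ≈ 1.9074e-5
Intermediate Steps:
b = -2
v(K, N) = -3 + sqrt(K**2 + N**2)
1/(52306 + v(o, b)) = 1/(52306 + (-3 + sqrt((-124)**2 + (-2)**2))) = 1/(52306 + (-3 + sqrt(15376 + 4))) = 1/(52306 + (-3 + sqrt(15380))) = 1/(52306 + (-3 + 2*sqrt(3845))) = 1/(52303 + 2*sqrt(3845))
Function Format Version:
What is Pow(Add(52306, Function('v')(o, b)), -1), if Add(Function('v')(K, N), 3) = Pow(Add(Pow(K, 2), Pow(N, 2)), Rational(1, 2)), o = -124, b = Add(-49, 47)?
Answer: Add(Rational(52303, 2735588429), Mul(Rational(-2, 2735588429), Pow(3845, Rational(1, 2)))) ≈ 1.9074e-5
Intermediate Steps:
b = -2
Function('v')(K, N) = Add(-3, Pow(Add(Pow(K, 2), Pow(N, 2)), Rational(1, 2)))
Pow(Add(52306, Function('v')(o, b)), -1) = Pow(Add(52306, Add(-3, Pow(Add(Pow(-124, 2), Pow(-2, 2)), Rational(1, 2)))), -1) = Pow(Add(52306, Add(-3, Pow(Add(15376, 4), Rational(1, 2)))), -1) = Pow(Add(52306, Add(-3, Pow(15380, Rational(1, 2)))), -1) = Pow(Add(52306, Add(-3, Mul(2, Pow(3845, Rational(1, 2))))), -1) = Pow(Add(52303, Mul(2, Pow(3845, Rational(1, 2)))), -1)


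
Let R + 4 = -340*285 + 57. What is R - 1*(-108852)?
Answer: 12005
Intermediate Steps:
R = -96847 (R = -4 + (-340*285 + 57) = -4 + (-96900 + 57) = -4 - 96843 = -96847)
R - 1*(-108852) = -96847 - 1*(-108852) = -96847 + 108852 = 12005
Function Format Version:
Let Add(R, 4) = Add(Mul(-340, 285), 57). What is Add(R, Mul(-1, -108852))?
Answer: 12005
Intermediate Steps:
R = -96847 (R = Add(-4, Add(Mul(-340, 285), 57)) = Add(-4, Add(-96900, 57)) = Add(-4, -96843) = -96847)
Add(R, Mul(-1, -108852)) = Add(-96847, Mul(-1, -108852)) = Add(-96847, 108852) = 12005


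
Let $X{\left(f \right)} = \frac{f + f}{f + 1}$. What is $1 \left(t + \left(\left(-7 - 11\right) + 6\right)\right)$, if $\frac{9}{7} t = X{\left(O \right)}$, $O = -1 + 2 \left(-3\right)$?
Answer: $- \frac{275}{27} \approx -10.185$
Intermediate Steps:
$O = -7$ ($O = -1 - 6 = -7$)
$X{\left(f \right)} = \frac{2 f}{1 + f}$
$t = \frac{49}{27}$ ($t = \frac{7 \cdot 2 \left(-7\right) \frac{1}{1 - 7}}{9} = \frac{7 \cdot 2 \left(-7\right) \frac{1}{-6}}{9} = \frac{7 \cdot 2 \left(-7\right) \left(- \frac{1}{6}\right)}{9} = \frac{7}{9} \cdot \frac{7}{3} = \frac{49}{27} \approx 1.8148$)
$1 \left(t + \left(\left(-7 - 11\right) + 6\right)\right) = 1 \left(\frac{49}{27} + \left(\left(-7 - 11\right) + 6\right)\right) = 1 \left(\frac{49}{27} + \left(-18 + 6\right)\right) = 1 \left(\frac{49}{27} - 12\right) = 1 \left(- \frac{275}{27}\right) = - \frac{275}{27}$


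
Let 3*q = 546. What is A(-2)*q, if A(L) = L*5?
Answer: -1820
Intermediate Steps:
q = 182 (q = (⅓)*546 = 182)
A(L) = 5*L
A(-2)*q = (5*(-2))*182 = -10*182 = -1820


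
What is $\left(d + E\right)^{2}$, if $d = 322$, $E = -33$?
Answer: $83521$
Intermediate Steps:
$\left(d + E\right)^{2} = \left(322 - 33\right)^{2} = 289^{2} = 83521$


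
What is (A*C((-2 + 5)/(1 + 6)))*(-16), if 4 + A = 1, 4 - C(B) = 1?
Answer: 144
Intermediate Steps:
C(B) = 3 (C(B) = 4 - 1*1 = 4 - 1 = 3)
A = -3 (A = -4 + 1 = -3)
(A*C((-2 + 5)/(1 + 6)))*(-16) = -3*3*(-16) = -9*(-16) = 144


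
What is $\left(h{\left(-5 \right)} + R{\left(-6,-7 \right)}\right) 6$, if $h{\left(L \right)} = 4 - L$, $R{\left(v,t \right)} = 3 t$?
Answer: $-72$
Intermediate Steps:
$\left(h{\left(-5 \right)} + R{\left(-6,-7 \right)}\right) 6 = \left(\left(4 - -5\right) + 3 \left(-7\right)\right) 6 = \left(\left(4 + 5\right) - 21\right) 6 = \left(9 - 21\right) 6 = \left(-12\right) 6 = -72$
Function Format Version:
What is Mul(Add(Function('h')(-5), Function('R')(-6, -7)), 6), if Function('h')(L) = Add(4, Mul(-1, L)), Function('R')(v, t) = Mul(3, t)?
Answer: -72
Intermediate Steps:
Mul(Add(Function('h')(-5), Function('R')(-6, -7)), 6) = Mul(Add(Add(4, Mul(-1, -5)), Mul(3, -7)), 6) = Mul(Add(Add(4, 5), -21), 6) = Mul(Add(9, -21), 6) = Mul(-12, 6) = -72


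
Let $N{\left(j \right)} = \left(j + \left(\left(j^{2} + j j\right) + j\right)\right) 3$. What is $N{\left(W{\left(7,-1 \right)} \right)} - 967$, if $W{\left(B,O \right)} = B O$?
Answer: $-715$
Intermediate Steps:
$N{\left(j \right)} = 6 j + 6 j^{2}$ ($N{\left(j \right)} = \left(j + \left(\left(j^{2} + j^{2}\right) + j\right)\right) 3 = \left(j + \left(2 j^{2} + j\right)\right) 3 = \left(j + \left(j + 2 j^{2}\right)\right) 3 = \left(2 j + 2 j^{2}\right) 3 = 6 j + 6 j^{2}$)
$N{\left(W{\left(7,-1 \right)} \right)} - 967 = 6 \cdot 7 \left(-1\right) \left(1 + 7 \left(-1\right)\right) - 967 = 6 \left(-7\right) \left(1 - 7\right) - 967 = 6 \left(-7\right) \left(-6\right) - 967 = 252 - 967 = -715$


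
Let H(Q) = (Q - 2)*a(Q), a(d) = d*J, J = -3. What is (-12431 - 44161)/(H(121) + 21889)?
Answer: 14148/5327 ≈ 2.6559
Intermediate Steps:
a(d) = -3*d (a(d) = d*(-3) = -3*d)
H(Q) = -3*Q*(-2 + Q) (H(Q) = (Q - 2)*(-3*Q) = (-2 + Q)*(-3*Q) = -3*Q*(-2 + Q))
(-12431 - 44161)/(H(121) + 21889) = (-12431 - 44161)/(3*121*(2 - 1*121) + 21889) = -56592/(3*121*(2 - 121) + 21889) = -56592/(3*121*(-119) + 21889) = -56592/(-43197 + 21889) = -56592/(-21308) = -56592*(-1/21308) = 14148/5327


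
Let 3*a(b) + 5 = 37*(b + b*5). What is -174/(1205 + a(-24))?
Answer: 261/859 ≈ 0.30384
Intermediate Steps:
a(b) = -5/3 + 74*b (a(b) = -5/3 + (37*(b + b*5))/3 = -5/3 + (37*(b + 5*b))/3 = -5/3 + (37*(6*b))/3 = -5/3 + (222*b)/3 = -5/3 + 74*b)
-174/(1205 + a(-24)) = -174/(1205 + (-5/3 + 74*(-24))) = -174/(1205 + (-5/3 - 1776)) = -174/(1205 - 5333/3) = -174/(-1718/3) = -174*(-3/1718) = 261/859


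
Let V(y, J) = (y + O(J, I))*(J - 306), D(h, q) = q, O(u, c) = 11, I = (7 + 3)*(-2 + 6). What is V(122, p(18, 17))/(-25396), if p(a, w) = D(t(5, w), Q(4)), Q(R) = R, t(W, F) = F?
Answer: 2869/1814 ≈ 1.5816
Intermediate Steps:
I = 40 (I = 10*4 = 40)
p(a, w) = 4
V(y, J) = (-306 + J)*(11 + y) (V(y, J) = (y + 11)*(J - 306) = (11 + y)*(-306 + J) = (-306 + J)*(11 + y))
V(122, p(18, 17))/(-25396) = (-3366 - 306*122 + 11*4 + 4*122)/(-25396) = (-3366 - 37332 + 44 + 488)*(-1/25396) = -40166*(-1/25396) = 2869/1814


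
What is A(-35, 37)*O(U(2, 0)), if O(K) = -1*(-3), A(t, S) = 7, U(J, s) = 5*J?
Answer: 21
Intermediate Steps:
O(K) = 3
A(-35, 37)*O(U(2, 0)) = 7*3 = 21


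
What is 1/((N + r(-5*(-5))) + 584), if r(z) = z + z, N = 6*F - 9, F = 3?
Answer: 1/643 ≈ 0.0015552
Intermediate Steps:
N = 9 (N = 6*3 - 9 = 18 - 9 = 9)
r(z) = 2*z
1/((N + r(-5*(-5))) + 584) = 1/((9 + 2*(-5*(-5))) + 584) = 1/((9 + 2*25) + 584) = 1/((9 + 50) + 584) = 1/(59 + 584) = 1/643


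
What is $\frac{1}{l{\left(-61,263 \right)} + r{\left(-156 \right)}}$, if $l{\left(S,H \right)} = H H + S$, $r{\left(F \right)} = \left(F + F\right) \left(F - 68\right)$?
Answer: $\frac{1}{138996} \approx 7.1945 \cdot 10^{-6}$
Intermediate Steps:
$r{\left(F \right)} = 2 F \left(-68 + F\right)$
$l{\left(S,H \right)} = S + H^{2}$ ($l{\left(S,H \right)} = H^{2} + S = S + H^{2}$)
$\frac{1}{l{\left(-61,263 \right)} + r{\left(-156 \right)}} = \frac{1}{\left(-61 + 263^{2}\right) + 2 \left(-156\right) \left(-68 - 156\right)} = \frac{1}{\left(-61 + 69169\right) + 2 \left(-156\right) \left(-224\right)} = \frac{1}{69108 + 69888} = \frac{1}{138996}$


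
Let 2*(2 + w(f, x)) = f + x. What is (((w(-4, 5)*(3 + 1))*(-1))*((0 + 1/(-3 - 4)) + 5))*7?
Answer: 204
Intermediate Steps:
w(f, x) = -2 + f/2 + x/2 (w(f, x) = -2 + (f + x)/2 = -2 + (f/2 + x/2) = -2 + f/2 + x/2)
(((w(-4, 5)*(3 + 1))*(-1))*((0 + 1/(-3 - 4)) + 5))*7 = ((((-2 + (½)*(-4) + (½)*5)*(3 + 1))*(-1))*((0 + 1/(-3 - 4)) + 5))*7 = ((((-2 - 2 + 5/2)*4)*(-1))*((0 + 1/(-7)) + 5))*7 = ((-3/2*4*(-1))*((0 - ⅐) + 5))*7 = ((-6*(-1))*(-⅐ + 5))*7 = (6*(34/7))*7 = (204/7)*7 = 204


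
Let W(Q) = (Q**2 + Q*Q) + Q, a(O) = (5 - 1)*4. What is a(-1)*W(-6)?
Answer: 1056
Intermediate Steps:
a(O) = 16 (a(O) = 4*4 = 16)
W(Q) = Q + 2*Q**2 (W(Q) = (Q**2 + Q**2) + Q = 2*Q**2 + Q = Q + 2*Q**2)
a(-1)*W(-6) = 16*(-6*(1 + 2*(-6))) = 16*(-6*(1 - 12)) = 16*(-6*(-11)) = 16*66 = 1056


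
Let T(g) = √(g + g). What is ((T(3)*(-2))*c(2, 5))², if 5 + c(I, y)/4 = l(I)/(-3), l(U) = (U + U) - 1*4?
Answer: 9600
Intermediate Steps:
l(U) = -4 + 2*U (l(U) = 2*U - 4 = -4 + 2*U)
T(g) = √2*√g (T(g) = √(2*g) = √2*√g)
c(I, y) = -44/3 - 8*I/3 (c(I, y) = -20 + 4*((-4 + 2*I)/(-3)) = -20 + 4*((-4 + 2*I)*(-⅓)) = -20 + 4*(4/3 - 2*I/3) = -20 + (16/3 - 8*I/3) = -44/3 - 8*I/3)
((T(3)*(-2))*c(2, 5))² = (((√2*√3)*(-2))*(-44/3 - 8/3*2))² = ((√6*(-2))*(-44/3 - 16/3))² = (-2*√6*(-20))² = (40*√6)² = 9600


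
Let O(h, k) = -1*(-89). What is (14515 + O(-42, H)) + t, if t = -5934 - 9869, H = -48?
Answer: -1199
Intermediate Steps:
t = -15803
O(h, k) = 89
(14515 + O(-42, H)) + t = (14515 + 89) - 15803 = 14604 - 15803 = -1199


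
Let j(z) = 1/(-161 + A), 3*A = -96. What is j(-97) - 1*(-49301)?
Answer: 9515092/193 ≈ 49301.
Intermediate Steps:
A = -32 (A = (⅓)*(-96) = -32)
j(z) = -1/193 (j(z) = 1/(-161 - 32) = 1/(-193) = -1/193)
j(-97) - 1*(-49301) = -1/193 - 1*(-49301) = -1/193 + 49301 = 9515092/193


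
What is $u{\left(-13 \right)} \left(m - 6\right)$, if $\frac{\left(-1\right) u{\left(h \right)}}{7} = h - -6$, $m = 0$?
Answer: $-294$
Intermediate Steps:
$u{\left(h \right)} = -42 - 7 h$ ($u{\left(h \right)} = - 7 \left(h - -6\right) = - 7 \left(h + 6\right) = - 7 \left(6 + h\right) = -42 - 7 h$)
$u{\left(-13 \right)} \left(m - 6\right) = \left(-42 - -91\right) \left(0 - 6\right) = \left(-42 + 91\right) \left(-6\right) = 49 \left(-6\right) = -294$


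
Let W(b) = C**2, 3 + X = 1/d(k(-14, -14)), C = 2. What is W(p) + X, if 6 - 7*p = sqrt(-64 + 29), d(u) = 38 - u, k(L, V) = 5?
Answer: 34/33 ≈ 1.0303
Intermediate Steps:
X = -98/33 (X = -3 + 1/(38 - 1*5) = -3 + 1/(38 - 5) = -3 + 1/33 = -98/33 ≈ -2.9697)
p = 6/7 - I*sqrt(35)/7 (p = 6/7 - sqrt(-64 + 29)/7 = 6/7 - I*sqrt(35)/7 ≈ 0.85714 - 0.84515*I)
W(b) = 4 (W(b) = 2**2 = 4)
W(p) + X = 4 - 98/33 = 34/33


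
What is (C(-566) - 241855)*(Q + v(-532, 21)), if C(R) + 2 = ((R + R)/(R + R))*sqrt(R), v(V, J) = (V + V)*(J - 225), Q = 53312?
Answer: -65390393376 + 270368*I*sqrt(566) ≈ -6.539e+10 + 6.4323e+6*I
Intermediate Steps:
v(V, J) = 2*V*(-225 + J) (v(V, J) = (2*V)*(-225 + J) = 2*V*(-225 + J))
C(R) = -2 + sqrt(R) (C(R) = -2 + ((R + R)/(R + R))*sqrt(R) = -2 + ((2*R)/((2*R)))*sqrt(R) = -2 + ((2*R)*(1/(2*R)))*sqrt(R) = -2 + 1*sqrt(R) = -2 + sqrt(R))
(C(-566) - 241855)*(Q + v(-532, 21)) = ((-2 + sqrt(-566)) - 241855)*(53312 + 2*(-532)*(-225 + 21)) = ((-2 + I*sqrt(566)) - 241855)*(53312 + 2*(-532)*(-204)) = (-241857 + I*sqrt(566))*(53312 + 217056) = (-241857 + I*sqrt(566))*270368 = -65390393376 + 270368*I*sqrt(566)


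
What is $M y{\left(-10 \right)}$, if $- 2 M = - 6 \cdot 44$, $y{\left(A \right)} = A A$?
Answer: $13200$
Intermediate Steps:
$y{\left(A \right)} = A^{2}$
$M = 132$ ($M = - \frac{\left(-1\right) 6 \cdot 44}{2} = - \frac{\left(-1\right) 264}{2} = \left(- \frac{1}{2}\right) \left(-264\right) = 132$)
$M y{\left(-10 \right)} = 132 \left(-10\right)^{2} = 132 \cdot 100 = 13200$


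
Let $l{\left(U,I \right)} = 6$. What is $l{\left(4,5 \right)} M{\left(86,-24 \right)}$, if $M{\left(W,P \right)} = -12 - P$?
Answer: $72$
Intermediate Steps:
$l{\left(4,5 \right)} M{\left(86,-24 \right)} = 6 \left(-12 - -24\right) = 6 \left(-12 + 24\right) = 6 \cdot 12 = 72$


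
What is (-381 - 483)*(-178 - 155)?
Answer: 287712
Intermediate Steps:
(-381 - 483)*(-178 - 155) = -864*(-333) = 287712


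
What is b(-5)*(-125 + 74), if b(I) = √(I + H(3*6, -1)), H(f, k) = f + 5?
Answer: -153*√2 ≈ -216.37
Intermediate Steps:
H(f, k) = 5 + f
b(I) = √(23 + I) (b(I) = √(I + (5 + 3*6)) = √(I + (5 + 18)) = √(I + 23) = √(23 + I))
b(-5)*(-125 + 74) = √(23 - 5)*(-125 + 74) = √18*(-51) = (3*√2)*(-51) = -153*√2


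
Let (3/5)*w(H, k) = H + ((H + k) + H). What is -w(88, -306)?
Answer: 70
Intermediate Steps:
w(H, k) = 5*H + 5*k/3 (w(H, k) = 5*(H + ((H + k) + H))/3 = 5*(H + (k + 2*H))/3 = 5*(k + 3*H)/3 = 5*H + 5*k/3)
-w(88, -306) = -(5*88 + (5/3)*(-306)) = -(440 - 510) = -1*(-70) = 70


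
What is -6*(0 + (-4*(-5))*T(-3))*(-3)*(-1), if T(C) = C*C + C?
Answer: -2160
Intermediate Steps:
T(C) = C + C² (T(C) = C² + C = C + C²)
-6*(0 + (-4*(-5))*T(-3))*(-3)*(-1) = -6*(0 + (-4*(-5))*(-3*(1 - 3)))*(-3)*(-1) = -6*(0 + 20*(-3*(-2)))*(-3)*(-1) = -6*(0 + 20*6)*(-3)*(-1) = -6*(0 + 120)*(-3)*(-1) = -720*(-3)*(-1) = -6*(-360)*(-1) = 2160*(-1) = -2160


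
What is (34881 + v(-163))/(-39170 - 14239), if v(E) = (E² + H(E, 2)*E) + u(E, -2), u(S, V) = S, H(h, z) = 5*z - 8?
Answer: -60961/53409 ≈ -1.1414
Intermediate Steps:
H(h, z) = -8 + 5*z
v(E) = E² + 3*E (v(E) = (E² + (-8 + 5*2)*E) + E = (E² + (-8 + 10)*E) + E = (E² + 2*E) + E = E² + 3*E)
(34881 + v(-163))/(-39170 - 14239) = (34881 - 163*(3 - 163))/(-39170 - 14239) = (34881 - 163*(-160))/(-53409) = (34881 + 26080)*(-1/53409) = 60961*(-1/53409) = -60961/53409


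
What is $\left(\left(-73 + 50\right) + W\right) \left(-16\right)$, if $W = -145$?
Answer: $2688$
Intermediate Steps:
$\left(\left(-73 + 50\right) + W\right) \left(-16\right) = \left(\left(-73 + 50\right) - 145\right) \left(-16\right) = \left(-23 - 145\right) \left(-16\right) = \left(-168\right) \left(-16\right) = 2688$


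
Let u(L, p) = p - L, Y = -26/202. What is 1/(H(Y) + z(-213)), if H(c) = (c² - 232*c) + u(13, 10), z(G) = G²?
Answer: 10201/463083351 ≈ 2.2028e-5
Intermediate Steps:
Y = -13/101 (Y = -26*1/202 = -13/101 ≈ -0.12871)
H(c) = -3 + c² - 232*c (H(c) = (c² - 232*c) + (10 - 1*13) = (c² - 232*c) + (10 - 13) = (c² - 232*c) - 3 = -3 + c² - 232*c)
1/(H(Y) + z(-213)) = 1/((-3 + (-13/101)² - 232*(-13/101)) + (-213)²) = 1/((-3 + 169/10201 + 3016/101) + 45369) = 1/(274182/10201 + 45369) = 1/(463083351/10201) = 10201/463083351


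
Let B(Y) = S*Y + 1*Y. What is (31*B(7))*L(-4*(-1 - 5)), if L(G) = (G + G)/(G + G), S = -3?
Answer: -434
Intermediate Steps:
L(G) = 1 (L(G) = (2*G)/((2*G)) = (2*G)*(1/(2*G)) = 1)
B(Y) = -2*Y (B(Y) = -3*Y + 1*Y = -3*Y + Y = -2*Y)
(31*B(7))*L(-4*(-1 - 5)) = (31*(-2*7))*1 = (31*(-14))*1 = -434*1 = -434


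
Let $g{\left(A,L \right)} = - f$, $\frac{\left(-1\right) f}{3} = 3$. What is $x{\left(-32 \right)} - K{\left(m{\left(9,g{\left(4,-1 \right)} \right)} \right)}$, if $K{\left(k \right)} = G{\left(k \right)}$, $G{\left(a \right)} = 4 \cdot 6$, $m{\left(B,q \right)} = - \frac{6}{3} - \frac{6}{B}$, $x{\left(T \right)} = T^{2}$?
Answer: $1000$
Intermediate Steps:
$f = -9$ ($f = \left(-3\right) 3 = -9$)
$g{\left(A,L \right)} = 9$ ($g{\left(A,L \right)} = \left(-1\right) \left(-9\right) = 9$)
$m{\left(B,q \right)} = -2 - \frac{6}{B}$ ($m{\left(B,q \right)} = \left(-6\right) \frac{1}{3} - \frac{6}{B} = -2 - \frac{6}{B}$)
$G{\left(a \right)} = 24$
$K{\left(k \right)} = 24$
$x{\left(-32 \right)} - K{\left(m{\left(9,g{\left(4,-1 \right)} \right)} \right)} = \left(-32\right)^{2} - 24 = 1024 - 24 = 1000$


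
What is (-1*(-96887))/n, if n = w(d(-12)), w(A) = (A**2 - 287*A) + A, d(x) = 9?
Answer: -96887/2493 ≈ -38.864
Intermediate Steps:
w(A) = A**2 - 286*A
n = -2493 (n = 9*(-286 + 9) = 9*(-277) = -2493)
(-1*(-96887))/n = -1*(-96887)/(-2493) = 96887*(-1/2493) = -96887/2493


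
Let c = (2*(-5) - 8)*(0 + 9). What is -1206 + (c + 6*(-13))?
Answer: -1446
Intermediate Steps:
c = -162 (c = (-10 - 8)*9 = -18*9 = -162)
-1206 + (c + 6*(-13)) = -1206 + (-162 + 6*(-13)) = -1206 + (-162 - 78) = -1206 - 240 = -1446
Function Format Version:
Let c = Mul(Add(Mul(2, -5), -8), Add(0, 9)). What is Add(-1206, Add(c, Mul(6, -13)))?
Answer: -1446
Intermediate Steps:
c = -162 (c = Mul(Add(-10, -8), 9) = Mul(-18, 9) = -162)
Add(-1206, Add(c, Mul(6, -13))) = Add(-1206, Add(-162, Mul(6, -13))) = Add(-1206, Add(-162, -78)) = Add(-1206, -240) = -1446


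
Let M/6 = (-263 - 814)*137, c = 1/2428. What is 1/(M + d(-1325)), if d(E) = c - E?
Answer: -2428/2146276731 ≈ -1.1313e-6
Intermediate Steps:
c = 1/2428 ≈ 0.00041186
d(E) = 1/2428 - E
M = -885294 (M = 6*((-263 - 814)*137) = 6*(-1077*137) = 6*(-147549) = -885294)
1/(M + d(-1325)) = 1/(-885294 + (1/2428 - 1*(-1325))) = 1/(-885294 + (1/2428 + 1325)) = 1/(-885294 + 3217101/2428) = 1/(-2146276731/2428) = -2428/2146276731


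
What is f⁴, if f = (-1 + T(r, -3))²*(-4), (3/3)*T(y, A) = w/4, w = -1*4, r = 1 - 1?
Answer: 65536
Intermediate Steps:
r = 0
w = -4
T(y, A) = -1 (T(y, A) = -4/4 = -4*¼ = -1)
f = -16 (f = (-1 - 1)²*(-4) = (-2)²*(-4) = 4*(-4) = -16)
f⁴ = (-16)⁴ = 65536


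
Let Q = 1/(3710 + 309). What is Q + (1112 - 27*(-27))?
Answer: 7398980/4019 ≈ 1841.0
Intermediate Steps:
Q = 1/4019 ≈ 0.00024882
Q + (1112 - 27*(-27)) = 1/4019 + (1112 - 27*(-27)) = 1/4019 + (1112 + 729) = 1/4019 + 1841 = 7398980/4019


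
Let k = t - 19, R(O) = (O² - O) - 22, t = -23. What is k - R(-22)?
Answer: -526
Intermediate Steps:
R(O) = -22 + O² - O
k = -42 (k = -23 - 19 = -42)
k - R(-22) = -42 - (-22 + (-22)² - 1*(-22)) = -42 - (-22 + 484 + 22) = -42 - 1*484 = -42 - 484 = -526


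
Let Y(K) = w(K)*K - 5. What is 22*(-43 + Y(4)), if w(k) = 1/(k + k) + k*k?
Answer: 363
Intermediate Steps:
w(k) = k² + 1/(2*k) (w(k) = 1/(2*k) + k² = k² + 1/(2*k))
Y(K) = -9/2 + K³ (Y(K) = ((½ + K³)/K)*K - 5 = (½ + K³) - 5 = -9/2 + K³)
22*(-43 + Y(4)) = 22*(-43 + (-9/2 + 4³)) = 22*(-43 + (-9/2 + 64)) = 22*(-43 + 119/2) = 22*(33/2) = 363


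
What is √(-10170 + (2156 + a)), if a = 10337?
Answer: √2323 ≈ 48.198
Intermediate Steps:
√(-10170 + (2156 + a)) = √(-10170 + (2156 + 10337)) = √(-10170 + 12493) = √2323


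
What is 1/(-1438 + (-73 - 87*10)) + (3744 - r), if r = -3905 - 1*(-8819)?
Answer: -2785771/2381 ≈ -1170.0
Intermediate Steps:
r = 4914 (r = -3905 + 8819 = 4914)
1/(-1438 + (-73 - 87*10)) + (3744 - r) = 1/(-1438 + (-73 - 87*10)) + (3744 - 1*4914) = 1/(-1438 + (-73 - 870)) + (3744 - 4914) = 1/(-1438 - 943) - 1170 = 1/(-2381) - 1170 = -1/2381 - 1170 = -2785771/2381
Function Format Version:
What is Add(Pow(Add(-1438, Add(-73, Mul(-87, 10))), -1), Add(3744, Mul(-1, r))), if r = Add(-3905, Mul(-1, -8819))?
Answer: Rational(-2785771, 2381) ≈ -1170.0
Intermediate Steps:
r = 4914 (r = Add(-3905, 8819) = 4914)
Add(Pow(Add(-1438, Add(-73, Mul(-87, 10))), -1), Add(3744, Mul(-1, r))) = Add(Pow(Add(-1438, Add(-73, Mul(-87, 10))), -1), Add(3744, Mul(-1, 4914))) = Add(Pow(Add(-1438, Add(-73, -870)), -1), Add(3744, -4914)) = Add(Pow(Add(-1438, -943), -1), -1170) = Add(Pow(-2381, -1), -1170) = Add(Rational(-1, 2381), -1170) = Rational(-2785771, 2381)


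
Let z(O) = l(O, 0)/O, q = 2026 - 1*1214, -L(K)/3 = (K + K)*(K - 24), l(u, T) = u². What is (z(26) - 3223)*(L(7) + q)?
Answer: -4878622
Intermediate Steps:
L(K) = -6*K*(-24 + K) (L(K) = -3*(K + K)*(K - 24) = -3*2*K*(-24 + K) = -6*K*(-24 + K))
q = 812 (q = 2026 - 1214 = 812)
z(O) = O (z(O) = O²/O = O)
(z(26) - 3223)*(L(7) + q) = (26 - 3223)*(6*7*(24 - 1*7) + 812) = -3197*(6*7*(24 - 7) + 812) = -3197*(6*7*17 + 812) = -3197*(714 + 812) = -3197*1526 = -4878622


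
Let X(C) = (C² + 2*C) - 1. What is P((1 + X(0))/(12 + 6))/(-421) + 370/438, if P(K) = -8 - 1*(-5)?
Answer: 78542/92199 ≈ 0.85187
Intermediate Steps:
X(C) = -1 + C² + 2*C
P(K) = -3 (P(K) = -8 + 5 = -3)
P((1 + X(0))/(12 + 6))/(-421) + 370/438 = -3/(-421) + 370/438 = -3*(-1/421) + 370*(1/438) = 3/421 + 185/219 = 78542/92199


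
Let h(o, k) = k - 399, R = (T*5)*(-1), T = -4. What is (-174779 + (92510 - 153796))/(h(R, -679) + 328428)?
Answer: -47213/65470 ≈ -0.72114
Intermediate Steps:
R = 20 (R = -4*5*(-1) = -20*(-1) = 20)
h(o, k) = -399 + k
(-174779 + (92510 - 153796))/(h(R, -679) + 328428) = (-174779 + (92510 - 153796))/((-399 - 679) + 328428) = (-174779 - 61286)/(-1078 + 328428) = -236065/327350 = -236065*1/327350 = -47213/65470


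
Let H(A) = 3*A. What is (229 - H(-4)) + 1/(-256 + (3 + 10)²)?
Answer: 20966/87 ≈ 240.99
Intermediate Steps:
(229 - H(-4)) + 1/(-256 + (3 + 10)²) = (229 - 3*(-4)) + 1/(-256 + (3 + 10)²) = (229 - 1*(-12)) + 1/(-256 + 13²) = (229 + 12) + 1/(-256 + 169) = 241 + 1/(-87) = 241 - 1/87 = 20966/87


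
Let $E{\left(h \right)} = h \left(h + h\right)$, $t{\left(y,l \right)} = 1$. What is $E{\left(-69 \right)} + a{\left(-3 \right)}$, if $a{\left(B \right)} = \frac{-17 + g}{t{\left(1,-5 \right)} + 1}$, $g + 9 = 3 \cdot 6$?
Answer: $9518$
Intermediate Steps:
$g = 9$ ($g = -9 + 3 \cdot 6 = -9 + 18 = 9$)
$E{\left(h \right)} = 2 h^{2}$ ($E{\left(h \right)} = h 2 h = 2 h^{2}$)
$a{\left(B \right)} = -4$ ($a{\left(B \right)} = \frac{-17 + 9}{1 + 1} = - \frac{8}{2} = \left(-8\right) \frac{1}{2} = -4$)
$E{\left(-69 \right)} + a{\left(-3 \right)} = 2 \left(-69\right)^{2} - 4 = 2 \cdot 4761 - 4 = 9522 - 4 = 9518$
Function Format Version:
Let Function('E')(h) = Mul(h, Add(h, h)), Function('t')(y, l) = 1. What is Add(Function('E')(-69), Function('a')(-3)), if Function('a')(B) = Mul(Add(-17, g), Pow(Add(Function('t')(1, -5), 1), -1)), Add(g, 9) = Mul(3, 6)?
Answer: 9518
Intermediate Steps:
g = 9 (g = Add(-9, Mul(3, 6)) = Add(-9, 18) = 9)
Function('E')(h) = Mul(2, Pow(h, 2)) (Function('E')(h) = Mul(h, Mul(2, h)) = Mul(2, Pow(h, 2)))
Function('a')(B) = -4 (Function('a')(B) = Mul(Add(-17, 9), Pow(Add(1, 1), -1)) = Mul(-8, Pow(2, -1)) = Mul(-8, Rational(1, 2)) = -4)
Add(Function('E')(-69), Function('a')(-3)) = Add(Mul(2, Pow(-69, 2)), -4) = Add(Mul(2, 4761), -4) = Add(9522, -4) = 9518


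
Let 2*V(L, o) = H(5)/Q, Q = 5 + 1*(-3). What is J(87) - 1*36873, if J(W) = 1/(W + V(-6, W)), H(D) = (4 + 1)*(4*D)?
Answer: -4129775/112 ≈ -36873.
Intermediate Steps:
H(D) = 20*D (H(D) = 5*(4*D) = 20*D)
Q = 2 (Q = 5 - 3 = 2)
V(L, o) = 25 (V(L, o) = ((20*5)/2)/2 = (100*(1/2))/2 = (1/2)*50 = 25)
J(W) = 1/(25 + W) (J(W) = 1/(W + 25) = 1/(25 + W))
J(87) - 1*36873 = 1/(25 + 87) - 1*36873 = 1/112 - 36873 = -4129775/112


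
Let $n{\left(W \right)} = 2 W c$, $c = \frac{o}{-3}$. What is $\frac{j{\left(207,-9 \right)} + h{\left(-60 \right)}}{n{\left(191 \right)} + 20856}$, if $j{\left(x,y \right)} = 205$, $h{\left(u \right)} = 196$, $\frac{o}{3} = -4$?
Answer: $\frac{401}{22384} \approx 0.017915$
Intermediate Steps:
$o = -12$ ($o = 3 \left(-4\right) = -12$)
$c = 4$ ($c = \frac{1}{-3} \left(-12\right) = \left(- \frac{1}{3}\right) \left(-12\right) = 4$)
$n{\left(W \right)} = 8 W$ ($n{\left(W \right)} = 2 W 4 = 8 W$)
$\frac{j{\left(207,-9 \right)} + h{\left(-60 \right)}}{n{\left(191 \right)} + 20856} = \frac{205 + 196}{8 \cdot 191 + 20856} = \frac{401}{1528 + 20856} = \frac{401}{22384}$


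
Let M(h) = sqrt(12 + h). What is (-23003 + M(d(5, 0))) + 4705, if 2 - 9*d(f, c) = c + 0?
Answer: -18298 + sqrt(110)/3 ≈ -18295.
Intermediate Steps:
d(f, c) = 2/9 - c/9 (d(f, c) = 2/9 - (c + 0)/9 = 2/9 - c/9)
(-23003 + M(d(5, 0))) + 4705 = (-23003 + sqrt(12 + (2/9 - 1/9*0))) + 4705 = (-23003 + sqrt(12 + (2/9 + 0))) + 4705 = (-23003 + sqrt(12 + 2/9)) + 4705 = (-23003 + sqrt(110/9)) + 4705 = (-23003 + sqrt(110)/3) + 4705 = -18298 + sqrt(110)/3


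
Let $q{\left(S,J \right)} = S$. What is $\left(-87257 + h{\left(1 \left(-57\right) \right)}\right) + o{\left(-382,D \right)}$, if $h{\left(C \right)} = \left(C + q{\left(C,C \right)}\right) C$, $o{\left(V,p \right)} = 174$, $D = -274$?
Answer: $-80585$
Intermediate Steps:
$h{\left(C \right)} = 2 C^{2}$ ($h{\left(C \right)} = \left(C + C\right) C = 2 C C = 2 C^{2}$)
$\left(-87257 + h{\left(1 \left(-57\right) \right)}\right) + o{\left(-382,D \right)} = \left(-87257 + 2 \left(1 \left(-57\right)\right)^{2}\right) + 174 = \left(-87257 + 2 \left(-57\right)^{2}\right) + 174 = \left(-87257 + 2 \cdot 3249\right) + 174 = \left(-87257 + 6498\right) + 174 = -80759 + 174 = -80585$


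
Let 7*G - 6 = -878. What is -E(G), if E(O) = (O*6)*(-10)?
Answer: -52320/7 ≈ -7474.3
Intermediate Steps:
G = -872/7 (G = 6/7 + (⅐)*(-878) = 6/7 - 878/7 = -872/7 ≈ -124.57)
E(O) = -60*O (E(O) = (6*O)*(-10) = -60*O)
-E(G) = -(-60)*(-872)/7 = -1*52320/7 = -52320/7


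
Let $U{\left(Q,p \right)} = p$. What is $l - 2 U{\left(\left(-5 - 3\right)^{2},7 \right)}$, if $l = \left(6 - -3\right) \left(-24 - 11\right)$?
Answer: $-329$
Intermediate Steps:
$l = -315$ ($l = \left(6 + 3\right) \left(-35\right) = 9 \left(-35\right) = -315$)
$l - 2 U{\left(\left(-5 - 3\right)^{2},7 \right)} = -315 - 14 = -329$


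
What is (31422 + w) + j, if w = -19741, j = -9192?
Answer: 2489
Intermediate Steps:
(31422 + w) + j = (31422 - 19741) - 9192 = 11681 - 9192 = 2489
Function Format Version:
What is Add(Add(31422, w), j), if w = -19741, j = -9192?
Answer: 2489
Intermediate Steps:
Add(Add(31422, w), j) = Add(Add(31422, -19741), -9192) = Add(11681, -9192) = 2489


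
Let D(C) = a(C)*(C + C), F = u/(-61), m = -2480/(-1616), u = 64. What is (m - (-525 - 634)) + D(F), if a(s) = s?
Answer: 436980686/375821 ≈ 1162.7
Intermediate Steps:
m = 155/101 (m = -2480*(-1/1616) = 155/101 ≈ 1.5347)
F = -64/61 (F = 64/(-61) = 64*(-1/61) = -64/61 ≈ -1.0492)
D(C) = 2*C² (D(C) = C*(C + C) = C*(2*C) = 2*C²)
(m - (-525 - 634)) + D(F) = (155/101 - (-525 - 634)) + 2*(-64/61)² = (155/101 - 1*(-1159)) + 2*(4096/3721) = (155/101 + 1159) + 8192/3721 = 117214/101 + 8192/3721 = 436980686/375821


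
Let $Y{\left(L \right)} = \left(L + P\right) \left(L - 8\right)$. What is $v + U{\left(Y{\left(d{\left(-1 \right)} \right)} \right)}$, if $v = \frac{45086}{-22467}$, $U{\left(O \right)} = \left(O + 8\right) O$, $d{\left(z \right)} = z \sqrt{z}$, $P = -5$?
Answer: $\frac{37340002}{22467} + 1118 i \approx 1662.0 + 1118.0 i$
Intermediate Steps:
$d{\left(z \right)} = z^{\frac{3}{2}}$
$Y{\left(L \right)} = \left(-8 + L\right) \left(-5 + L\right)$ ($Y{\left(L \right)} = \left(L - 5\right) \left(L - 8\right) = \left(-5 + L\right) \left(-8 + L\right) = \left(-8 + L\right) \left(-5 + L\right)$)
$U{\left(O \right)} = O \left(8 + O\right)$ ($U{\left(O \right)} = \left(8 + O\right) O = O \left(8 + O\right)$)
$v = - \frac{45086}{22467}$ ($v = 45086 \left(- \frac{1}{22467}\right) = - \frac{45086}{22467} \approx -2.0068$)
$v + U{\left(Y{\left(d{\left(-1 \right)} \right)} \right)} = - \frac{45086}{22467} + \left(40 + \left(\left(-1\right)^{\frac{3}{2}}\right)^{2} - 13 \left(-1\right)^{\frac{3}{2}}\right) \left(8 + \left(40 + \left(\left(-1\right)^{\frac{3}{2}}\right)^{2} - 13 \left(-1\right)^{\frac{3}{2}}\right)\right) = - \frac{45086}{22467} + \left(40 + \left(- i\right)^{2} - 13 \left(- i\right)\right) \left(8 + \left(40 + \left(- i\right)^{2} - 13 \left(- i\right)\right)\right) = - \frac{45086}{22467} + \left(40 - 1 + 13 i\right) \left(8 + \left(40 - 1 + 13 i\right)\right) = - \frac{45086}{22467} + \left(39 + 13 i\right) \left(8 + \left(39 + 13 i\right)\right) = - \frac{45086}{22467} + \left(39 + 13 i\right) \left(47 + 13 i\right)$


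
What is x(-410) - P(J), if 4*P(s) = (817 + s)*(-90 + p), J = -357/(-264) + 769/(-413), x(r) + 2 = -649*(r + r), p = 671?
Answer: 8589287295/20768 ≈ 4.1358e+5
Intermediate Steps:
x(r) = -2 - 1298*r (x(r) = -2 - 649*(r + r) = -2 - 1298*r)
J = -18525/36344 (J = -357*(-1/264) + 769*(-1/413) = 119/88 - 769/413 = -18525/36344 ≈ -0.50971)
P(s) = 474677/4 + 581*s/4 (P(s) = ((817 + s)*(-90 + 671))/4 = ((817 + s)*581)/4 = (474677 + 581*s)/4 = 474677/4 + 581*s/4)
x(-410) - P(J) = (-2 - 1298*(-410)) - (474677/4 + (581/4)*(-18525/36344)) = (-2 + 532180) - (474677/4 - 1537575/20768) = 532178 - 1*2462985409/20768 = 532178 - 2462985409/20768 = 8589287295/20768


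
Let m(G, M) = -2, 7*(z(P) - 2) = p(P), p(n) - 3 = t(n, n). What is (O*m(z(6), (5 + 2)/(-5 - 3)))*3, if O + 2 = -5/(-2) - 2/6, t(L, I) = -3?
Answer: -1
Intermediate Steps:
p(n) = 0 (p(n) = 3 - 3 = 0)
z(P) = 2 (z(P) = 2 + (1/7)*0 = 2 + 0 = 2)
O = 1/6 (O = -2 + (-5/(-2) - 2/6) = -2 + (-5*(-1/2) - 2*1/6) = -2 + (5/2 - 1/3) = -2 + 13/6 = 1/6 ≈ 0.16667)
(O*m(z(6), (5 + 2)/(-5 - 3)))*3 = ((1/6)*(-2))*3 = -1/3*3 = -1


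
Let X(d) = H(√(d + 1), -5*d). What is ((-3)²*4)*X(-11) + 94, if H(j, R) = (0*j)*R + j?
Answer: 94 + 36*I*√10 ≈ 94.0 + 113.84*I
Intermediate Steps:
H(j, R) = j (H(j, R) = 0*R + j = 0 + j = j)
X(d) = √(1 + d) (X(d) = √(d + 1) = √(1 + d))
((-3)²*4)*X(-11) + 94 = ((-3)²*4)*√(1 - 11) + 94 = (9*4)*√(-10) + 94 = 36*(I*√10) + 94 = 36*I*√10 + 94 = 94 + 36*I*√10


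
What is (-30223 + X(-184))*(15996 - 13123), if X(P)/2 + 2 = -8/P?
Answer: -1997364187/23 ≈ -8.6842e+7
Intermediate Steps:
X(P) = -4 - 16/P (X(P) = -4 + 2*(-8/P) = -4 - 16/P)
(-30223 + X(-184))*(15996 - 13123) = (-30223 + (-4 - 16/(-184)))*(15996 - 13123) = (-30223 + (-4 - 16*(-1/184)))*2873 = (-30223 + (-4 + 2/23))*2873 = (-30223 - 90/23)*2873 = -695219/23*2873 = -1997364187/23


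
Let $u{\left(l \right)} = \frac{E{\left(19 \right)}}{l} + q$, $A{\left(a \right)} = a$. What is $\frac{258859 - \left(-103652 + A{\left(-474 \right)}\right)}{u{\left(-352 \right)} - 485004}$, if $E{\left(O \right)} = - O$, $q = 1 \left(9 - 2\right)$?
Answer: $- \frac{25554144}{34143785} \approx -0.74843$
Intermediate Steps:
$q = 7$ ($q = 1 \cdot 7 = 7$)
$u{\left(l \right)} = 7 - \frac{19}{l}$ ($u{\left(l \right)} = \frac{\left(-1\right) 19}{l} + 7 = - \frac{19}{l} + 7 = 7 - \frac{19}{l}$)
$\frac{258859 - \left(-103652 + A{\left(-474 \right)}\right)}{u{\left(-352 \right)} - 485004} = \frac{258859 + \left(103652 - -474\right)}{\left(7 - \frac{19}{-352}\right) - 485004} = \frac{258859 + \left(103652 + 474\right)}{\left(7 - - \frac{19}{352}\right) - 485004} = \frac{258859 + 104126}{\left(7 + \frac{19}{352}\right) - 485004} = \frac{362985}{\frac{2483}{352} - 485004} = \frac{362985}{- \frac{170718925}{352}} = 362985 \left(- \frac{352}{170718925}\right) = - \frac{25554144}{34143785}$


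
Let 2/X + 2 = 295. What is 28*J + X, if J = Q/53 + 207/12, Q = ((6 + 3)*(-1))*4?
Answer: 7205269/15529 ≈ 463.99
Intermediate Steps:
Q = -36 (Q = (9*(-1))*4 = -9*4 = -36)
X = 2/293 (X = 2/(-2 + 295) = 2/293 ≈ 0.0068259)
J = 3513/212 (J = -36/53 + 207/12 = -36*1/53 + 207*(1/12) = -36/53 + 69/4 = 3513/212 ≈ 16.571)
28*J + X = 28*(3513/212) + 2/293 = 24591/53 + 2/293 = 7205269/15529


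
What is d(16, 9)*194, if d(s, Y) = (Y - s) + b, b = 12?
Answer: 970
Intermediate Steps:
d(s, Y) = 12 + Y - s (d(s, Y) = (Y - s) + 12 = 12 + Y - s)
d(16, 9)*194 = (12 + 9 - 1*16)*194 = (12 + 9 - 16)*194 = 5*194 = 970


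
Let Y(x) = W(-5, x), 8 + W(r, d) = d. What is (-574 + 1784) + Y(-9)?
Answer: 1193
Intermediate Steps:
W(r, d) = -8 + d
Y(x) = -8 + x
(-574 + 1784) + Y(-9) = (-574 + 1784) + (-8 - 9) = 1210 - 17 = 1193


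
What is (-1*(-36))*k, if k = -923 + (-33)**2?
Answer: 5976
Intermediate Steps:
k = 166 (k = -923 + 1089 = 166)
(-1*(-36))*k = -1*(-36)*166 = 36*166 = 5976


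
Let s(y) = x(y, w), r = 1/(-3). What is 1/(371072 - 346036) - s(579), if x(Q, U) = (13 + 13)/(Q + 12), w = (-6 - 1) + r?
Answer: -650345/14796276 ≈ -0.043953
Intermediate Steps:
r = -⅓ ≈ -0.33333
w = -22/3 (w = (-6 - 1) - ⅓ = -7 - ⅓ = -22/3 ≈ -7.3333)
x(Q, U) = 26/(12 + Q)
s(y) = 26/(12 + y)
1/(371072 - 346036) - s(579) = 1/(371072 - 346036) - 26/(12 + 579) = 1/25036 - 26/591 = -650345/14796276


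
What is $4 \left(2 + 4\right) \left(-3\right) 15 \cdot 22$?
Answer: $-23760$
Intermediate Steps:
$4 \left(2 + 4\right) \left(-3\right) 15 \cdot 22 = 4 \cdot 6 \left(-3\right) 15 \cdot 22 = 4 \left(-18\right) 15 \cdot 22 = \left(-72\right) 15 \cdot 22 = \left(-1080\right) 22 = -23760$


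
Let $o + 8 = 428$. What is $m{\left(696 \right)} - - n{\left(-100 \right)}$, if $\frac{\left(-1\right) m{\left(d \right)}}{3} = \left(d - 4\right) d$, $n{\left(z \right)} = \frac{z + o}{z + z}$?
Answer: $- \frac{7224488}{5} \approx -1.4449 \cdot 10^{6}$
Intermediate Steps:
$o = 420$ ($o = -8 + 428 = 420$)
$n{\left(z \right)} = \frac{420 + z}{2 z}$ ($n{\left(z \right)} = \frac{z + 420}{z + z} = \frac{420 + z}{2 z}$)
$m{\left(d \right)} = - 3 d \left(-4 + d\right)$ ($m{\left(d \right)} = - 3 \left(d - 4\right) d = - 3 \left(-4 + d\right) d = - 3 d \left(-4 + d\right)$)
$m{\left(696 \right)} - - n{\left(-100 \right)} = 3 \cdot 696 \left(4 - 696\right) - - \frac{420 - 100}{2 \left(-100\right)} = 3 \cdot 696 \left(4 - 696\right) - - \frac{\left(-1\right) 320}{2 \cdot 100} = 3 \cdot 696 \left(-692\right) - \left(-1\right) \left(- \frac{8}{5}\right) = -1444896 - \frac{8}{5} = - \frac{7224488}{5}$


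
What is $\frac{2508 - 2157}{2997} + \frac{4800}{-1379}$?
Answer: $- \frac{514873}{153069} \approx -3.3637$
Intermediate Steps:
$\frac{2508 - 2157}{2997} + \frac{4800}{-1379} = 351 \cdot \frac{1}{2997} + 4800 \left(- \frac{1}{1379}\right) = \frac{13}{111} - \frac{4800}{1379} = - \frac{514873}{153069}$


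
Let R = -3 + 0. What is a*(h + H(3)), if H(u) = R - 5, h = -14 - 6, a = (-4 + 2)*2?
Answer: 112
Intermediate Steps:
R = -3
a = -4 (a = -2*2 = -4)
h = -20
H(u) = -8 (H(u) = -3 - 5 = -8)
a*(h + H(3)) = -4*(-20 - 8) = -4*(-28) = 112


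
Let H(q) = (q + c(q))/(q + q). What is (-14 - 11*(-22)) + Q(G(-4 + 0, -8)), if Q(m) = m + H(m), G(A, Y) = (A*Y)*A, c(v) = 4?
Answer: 6431/64 ≈ 100.48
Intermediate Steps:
H(q) = (4 + q)/(2*q) (H(q) = (q + 4)/(q + q) = (4 + q)/((2*q)) = (4 + q)*(1/(2*q)) = (4 + q)/(2*q))
G(A, Y) = Y*A**2
Q(m) = m + (4 + m)/(2*m)
(-14 - 11*(-22)) + Q(G(-4 + 0, -8)) = (-14 - 11*(-22)) + (1/2 - 8*(-4 + 0)**2 + 2/((-8*(-4 + 0)**2))) = (-14 + 242) + (1/2 - 8*(-4)**2 + 2/((-8*(-4)**2))) = 228 + (1/2 - 8*16 + 2/((-8*16))) = 228 + (1/2 - 128 + 2/(-128)) = 228 + (1/2 - 128 + 2*(-1/128)) = 228 + (1/2 - 128 - 1/64) = 228 - 8161/64 = 6431/64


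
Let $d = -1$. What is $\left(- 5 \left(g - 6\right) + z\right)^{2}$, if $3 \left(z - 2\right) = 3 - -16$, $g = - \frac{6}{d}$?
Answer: $\frac{625}{9} \approx 69.444$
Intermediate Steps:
$g = 6$ ($g = - \frac{6}{-1} = \left(-6\right) \left(-1\right) = 6$)
$z = \frac{25}{3}$ ($z = 2 + \frac{3 - -16}{3} = 2 + \frac{3 + 16}{3} = 2 + \frac{1}{3} \cdot 19 = 2 + \frac{19}{3} = \frac{25}{3} \approx 8.3333$)
$\left(- 5 \left(g - 6\right) + z\right)^{2} = \left(- 5 \left(6 - 6\right) + \frac{25}{3}\right)^{2} = \left(\left(-5\right) 0 + \frac{25}{3}\right)^{2} = \left(0 + \frac{25}{3}\right)^{2} = \left(\frac{25}{3}\right)^{2} = \frac{625}{9}$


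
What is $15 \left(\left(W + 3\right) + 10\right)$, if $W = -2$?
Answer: $165$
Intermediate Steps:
$15 \left(\left(W + 3\right) + 10\right) = 15 \left(\left(-2 + 3\right) + 10\right) = 15 \left(1 + 10\right) = 15 \cdot 11 = 165$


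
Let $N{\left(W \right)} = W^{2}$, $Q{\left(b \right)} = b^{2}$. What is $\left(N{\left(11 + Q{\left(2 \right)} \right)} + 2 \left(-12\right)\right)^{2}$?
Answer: $40401$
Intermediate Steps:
$\left(N{\left(11 + Q{\left(2 \right)} \right)} + 2 \left(-12\right)\right)^{2} = \left(\left(11 + 2^{2}\right)^{2} + 2 \left(-12\right)\right)^{2} = \left(\left(11 + 4\right)^{2} - 24\right)^{2} = \left(15^{2} - 24\right)^{2} = \left(225 - 24\right)^{2} = 201^{2} = 40401$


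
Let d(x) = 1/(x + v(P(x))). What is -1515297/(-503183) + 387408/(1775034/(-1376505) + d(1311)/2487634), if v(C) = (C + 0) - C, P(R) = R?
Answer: -97233216131980714491921957/323652750670235822357 ≈ -3.0042e+5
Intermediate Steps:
v(C) = 0 (v(C) = C - C = 0)
d(x) = 1/x (d(x) = 1/(x + 0) = 1/x)
-1515297/(-503183) + 387408/(1775034/(-1376505) + d(1311)/2487634) = -1515297/(-503183) + 387408/(1775034/(-1376505) + 1/(1311*2487634)) = -1515297*(-1/503183) + 387408/(1775034*(-1/1376505) + (1/1311)*(1/2487634)) = 1515297/503183 + 387408/(-197226/152945 + 1/3261288174) = 1515297/503183 + 387408/(-643210821252379/498797719772430) = 1515297/503183 + 387408*(-498797719772430/643210821252379) = 1515297/503183 - 193238227021597561440/643210821252379 = -97233216131980714491921957/323652750670235822357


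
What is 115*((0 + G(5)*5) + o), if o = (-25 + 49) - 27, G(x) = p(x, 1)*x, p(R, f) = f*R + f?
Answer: 16905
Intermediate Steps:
p(R, f) = f + R*f (p(R, f) = R*f + f = f + R*f)
G(x) = x*(1 + x) (G(x) = (1*(1 + x))*x = (1 + x)*x = x*(1 + x))
o = -3 (o = 24 - 27 = -3)
115*((0 + G(5)*5) + o) = 115*((0 + (5*(1 + 5))*5) - 3) = 115*((0 + (5*6)*5) - 3) = 115*((0 + 30*5) - 3) = 115*((0 + 150) - 3) = 115*(150 - 3) = 115*147 = 16905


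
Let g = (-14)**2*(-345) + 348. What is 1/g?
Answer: -1/67272 ≈ -1.4865e-5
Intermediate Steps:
g = -67272 (g = 196*(-345) + 348 = -67620 + 348 = -67272)
1/g = 1/(-67272) = -1/67272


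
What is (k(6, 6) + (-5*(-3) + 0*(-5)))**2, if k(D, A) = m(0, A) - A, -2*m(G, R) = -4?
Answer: 121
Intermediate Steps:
m(G, R) = 2 (m(G, R) = -1/2*(-4) = 2)
k(D, A) = 2 - A
(k(6, 6) + (-5*(-3) + 0*(-5)))**2 = ((2 - 1*6) + (-5*(-3) + 0*(-5)))**2 = ((2 - 6) + (15 + 0))**2 = (-4 + 15)**2 = 11**2 = 121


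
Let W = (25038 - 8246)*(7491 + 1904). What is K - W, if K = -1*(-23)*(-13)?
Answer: -157761139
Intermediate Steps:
K = -299 (K = 23*(-13) = -299)
W = 157760840 (W = 16792*9395 = 157760840)
K - W = -299 - 1*157760840 = -299 - 157760840 = -157761139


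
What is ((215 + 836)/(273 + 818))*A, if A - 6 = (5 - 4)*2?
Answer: 8408/1091 ≈ 7.7067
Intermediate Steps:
A = 8 (A = 6 + (5 - 4)*2 = 6 + 1*2 = 6 + 2 = 8)
((215 + 836)/(273 + 818))*A = ((215 + 836)/(273 + 818))*8 = (1051/1091)*8 = 8408/1091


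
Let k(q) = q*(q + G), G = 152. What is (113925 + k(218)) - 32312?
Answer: 162273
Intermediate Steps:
k(q) = q*(152 + q) (k(q) = q*(q + 152) = q*(152 + q))
(113925 + k(218)) - 32312 = (113925 + 218*(152 + 218)) - 32312 = (113925 + 218*370) - 32312 = (113925 + 80660) - 32312 = 194585 - 32312 = 162273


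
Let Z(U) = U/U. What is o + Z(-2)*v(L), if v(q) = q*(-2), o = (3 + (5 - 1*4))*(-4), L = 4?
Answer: -24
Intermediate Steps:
Z(U) = 1
o = -16 (o = (3 + (5 - 4))*(-4) = (3 + 1)*(-4) = 4*(-4) = -16)
v(q) = -2*q
o + Z(-2)*v(L) = -16 + 1*(-2*4) = -16 + 1*(-8) = -16 - 8 = -24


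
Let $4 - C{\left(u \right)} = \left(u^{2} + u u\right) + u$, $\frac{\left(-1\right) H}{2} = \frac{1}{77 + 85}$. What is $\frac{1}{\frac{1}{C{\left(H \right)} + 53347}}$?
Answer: $\frac{350035990}{6561} \approx 53351.0$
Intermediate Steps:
$H = - \frac{1}{81}$ ($H = - \frac{2}{77 + 85} = - \frac{2}{162} = \left(-2\right) \frac{1}{162} = - \frac{1}{81} \approx -0.012346$)
$C{\left(u \right)} = 4 - u - 2 u^{2}$ ($C{\left(u \right)} = 4 - \left(\left(u^{2} + u u\right) + u\right) = 4 - \left(\left(u^{2} + u^{2}\right) + u\right) = 4 - \left(2 u^{2} + u\right) = 4 - \left(u + 2 u^{2}\right) = 4 - u - 2 u^{2}$)
$\frac{1}{\frac{1}{C{\left(H \right)} + 53347}} = \frac{1}{\frac{1}{\left(4 - - \frac{1}{81} - 2 \left(- \frac{1}{81}\right)^{2}\right) + 53347}} = \frac{1}{\frac{1}{\left(4 + \frac{1}{81} - \frac{2}{6561}\right) + 53347}} = \frac{1}{\frac{1}{\frac{26323}{6561} + 53347}} = \frac{1}{\frac{1}{\frac{350035990}{6561}}} = \frac{1}{\frac{6561}{350035990}} = \frac{350035990}{6561}$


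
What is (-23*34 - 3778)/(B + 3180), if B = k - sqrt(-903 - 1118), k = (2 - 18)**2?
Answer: -5222720/3936039 - 1520*I*sqrt(2021)/3936039 ≈ -1.3269 - 0.017361*I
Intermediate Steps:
k = 256 (k = (-16)**2 = 256)
B = 256 - I*sqrt(2021) (B = 256 - sqrt(-903 - 1118) = 256 - sqrt(-2021) = 256 - I*sqrt(2021) ≈ 256.0 - 44.956*I)
(-23*34 - 3778)/(B + 3180) = (-23*34 - 3778)/((256 - I*sqrt(2021)) + 3180) = (-782 - 3778)/(3436 - I*sqrt(2021)) = -4560/(3436 - I*sqrt(2021))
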